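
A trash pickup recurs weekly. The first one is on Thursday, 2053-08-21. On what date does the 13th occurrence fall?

The 13th occurrence is 12 intervals after the first: 12 × 7 = 84 days after 2053-08-21.
August has 31 days — 10 days to the end of August leaves 74.
September has 30 days (44 left).
October has 31 days (13 left).
13 days into November → 2053-11-13.

2053-11-13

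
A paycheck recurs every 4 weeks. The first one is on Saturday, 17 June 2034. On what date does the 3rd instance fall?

The 3rd occurrence is 2 intervals after the first: 2 × 28 = 56 days after 17 June 2034.
June has 30 days — 13 days to the end of June leaves 43.
July has 31 days (12 left).
12 days into August → 12 August 2034.

12 August 2034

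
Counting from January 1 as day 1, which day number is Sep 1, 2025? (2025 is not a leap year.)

244

Days in months before Sep: 31 + 28 + 31 + 30 + 31 + 30 + 31 + 31 = 243.
Plus 1 day into Sep → day 244.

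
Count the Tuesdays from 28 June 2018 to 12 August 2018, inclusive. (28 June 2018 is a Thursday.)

6

28 June 2018 is a Thursday; the first Tuesday on or after it is 3 July 2018 (5 days later).
From 3 July 2018 to 12 August 2018: 28 + 12 = 40 days (rest of July, August).
40 ÷ 7 = 5 full weeks with remainder 5, so 5 more Tuesdays after the first → 6.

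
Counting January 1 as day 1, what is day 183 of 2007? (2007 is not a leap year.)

Jul 2, 2007

Jan has 31 days (183 − 31 = 152 remain).
Feb has 28 days (152 − 28 = 124 remain).
Mar has 31 days (124 − 31 = 93 remain).
Apr has 30 days (93 − 30 = 63 remain).
May has 31 days (63 − 31 = 32 remain).
Jun has 30 days (32 − 30 = 2 remain).
2 into Jul → Jul 2.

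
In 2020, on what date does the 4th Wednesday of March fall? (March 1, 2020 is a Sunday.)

March 25, 2020

March 2020 begins on a Sunday, so the first Wednesday is March 4 (3 days later).
The 4th Wednesday is 3 weeks later: 4 + 21 = 25.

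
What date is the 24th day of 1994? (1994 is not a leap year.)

24 January 1994

24 into January → January 24.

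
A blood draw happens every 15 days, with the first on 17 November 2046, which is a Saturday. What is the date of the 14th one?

31 May 2047

The 14th occurrence is 13 intervals after the first: 13 × 15 = 195 days after 17 November 2046.
November has 30 days — 13 days to the end of November leaves 182.
December has 31 days (151 left).
January has 31 days (120 left).
February has 28 days (92 left).
March has 31 days (61 left).
April has 30 days (31 left).
31 days into May → 31 May 2047.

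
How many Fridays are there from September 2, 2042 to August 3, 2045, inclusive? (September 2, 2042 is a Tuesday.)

September 2, 2042 is a Tuesday; the first Friday on or after it is September 5, 2042 (3 days later).
From September 5, 2042 to August 3, 2045: 117 + 365 + 366 + 215 = 1063 days (rest of 2042, 2043, 2044, to August 3, 2045 in 2045).
1063 ÷ 7 = 151 full weeks with remainder 6, so 151 more Fridays after the first → 152.

152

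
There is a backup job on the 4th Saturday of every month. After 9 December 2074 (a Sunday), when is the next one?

22 December 2074

December 2074 starts on a Saturday; its first Saturday is the 1st, so the 4th Saturday is the 22nd — 22 December 2074.
22 December 2074 is after 9 December 2074, so that is the next one.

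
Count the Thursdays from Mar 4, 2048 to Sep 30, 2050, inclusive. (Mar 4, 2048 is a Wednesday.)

Mar 4, 2048 is a Wednesday; the first Thursday on or after it is Mar 5, 2048 (1 day later).
From Mar 5, 2048 to Sep 30, 2050: 301 + 365 + 273 = 939 days (rest of 2048, 2049, to Sep 30, 2050 in 2050).
939 ÷ 7 = 134 full weeks with remainder 1, so 134 more Thursdays after the first → 135.

135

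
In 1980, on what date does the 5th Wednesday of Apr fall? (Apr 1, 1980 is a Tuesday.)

Apr 30, 1980

Apr 1980 begins on a Tuesday, so the first Wednesday is Apr 2 (1 day later).
The 5th Wednesday is 4 weeks later: 2 + 28 = 30.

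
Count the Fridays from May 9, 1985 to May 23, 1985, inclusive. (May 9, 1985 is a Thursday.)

2

May 9, 1985 is a Thursday; the first Friday on or after it is May 10, 1985 (1 day later).
From May 10, 1985 to May 23, 1985 is 23 − 10 = 13 days.
13 ÷ 7 = 1 full weeks with remainder 6, so 1 more Fridays after the first → 2.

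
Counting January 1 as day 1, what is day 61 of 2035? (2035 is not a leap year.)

January has 31 days (61 − 31 = 30 remain).
February has 28 days (30 − 28 = 2 remain).
2 into March → March 2.

2035-03-02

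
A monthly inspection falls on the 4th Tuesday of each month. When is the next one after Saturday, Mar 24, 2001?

Mar 2001 starts on a Thursday; its first Tuesday is the 6th, so the 4th Tuesday is the 27th — Mar 27, 2001.
Mar 27, 2001 is after Mar 24, 2001, so that is the next one.

Mar 27, 2001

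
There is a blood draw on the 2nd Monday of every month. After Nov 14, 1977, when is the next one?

Nov 1977 starts on a Tuesday; its first Monday is the 7th, so the 2nd Monday is the 14th — Nov 14, 1977.
That is not after Nov 14, 1977, so look at Dec 1977.
Dec 1977 starts on a Thursday; its first Monday is the 5th, so the 2nd Monday is the 12th — Dec 12, 1977.

Dec 12, 1977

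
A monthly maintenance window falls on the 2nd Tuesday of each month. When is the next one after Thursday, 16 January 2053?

11 February 2053

January 2053 starts on a Wednesday; its first Tuesday is the 7th, so the 2nd Tuesday is the 14th — 14 January 2053.
That is not after 16 January 2053, so look at February 2053.
February 2053 starts on a Saturday; its first Tuesday is the 4th, so the 2nd Tuesday is the 11th — 11 February 2053.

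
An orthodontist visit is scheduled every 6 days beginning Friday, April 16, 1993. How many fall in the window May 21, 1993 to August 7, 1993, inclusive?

Occurrences land 6·i days after April 16, 1993 for i = 0, 1, 2, …
May 21, 1993 is 35 days after the start; 35 ÷ 6 = 5 remainder 5; since the remainder is 5, round up to i = 6. First occurrence in the window: #7 on May 22, 1993 (6×6 = 36 days in).
August 7, 1993 is 113 days after the start; 113 ÷ 6 = 18 remainder 5. Last occurrence in the window: #19 on August 2, 1993.
Occurrences #7 through #19: 13 in total.

13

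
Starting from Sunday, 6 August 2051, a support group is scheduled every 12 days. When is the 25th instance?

20 May 2052

The 25th occurrence is 24 intervals after the first: 24 × 12 = 288 days after 6 August 2051.
August has 31 days — 25 days to the end of August leaves 263.
September has 30 days (233 left).
October has 31 days (202 left).
November has 30 days (172 left).
December has 31 days (141 left).
January has 31 days (110 left).
February has 29 days (81 left).
March has 31 days (50 left).
April has 30 days (20 left).
20 days into May → 20 May 2052.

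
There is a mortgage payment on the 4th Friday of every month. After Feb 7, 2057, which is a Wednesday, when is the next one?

Feb 23, 2057

Feb 2057 starts on a Thursday; its first Friday is the 2nd, so the 4th Friday is the 23rd — Feb 23, 2057.
Feb 23, 2057 is after Feb 7, 2057, so that is the next one.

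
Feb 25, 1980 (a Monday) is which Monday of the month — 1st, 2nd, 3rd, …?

4th

Day 25 falls in week ⌈25/7⌉ of the month.
Days 1–7 hold the 1st Monday, 8–14 the 2nd, 15–21 the 3rd, 22–28 the 4th, 29–31 the 5th.
25 is in the range for the 4th.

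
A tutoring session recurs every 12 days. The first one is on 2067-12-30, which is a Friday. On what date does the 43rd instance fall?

2069-05-17

The 43rd occurrence is 42 intervals after the first: 42 × 12 = 504 days after 2067-12-30.
December has 31 days — 1 day to the end of December leaves 503.
2068 has 366 days (137 left).
January has 31 days (106 left).
February has 28 days (78 left).
March has 31 days (47 left).
April has 30 days (17 left).
17 days into May → 2069-05-17.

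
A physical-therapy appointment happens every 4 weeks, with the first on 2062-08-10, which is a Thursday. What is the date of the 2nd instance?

2062-09-07

The 2nd occurrence is 1 interval after the first: 1 × 28 = 28 days after 2062-08-10.
August has 31 days — 21 days to the end of August leaves 7.
7 days into September → 2062-09-07.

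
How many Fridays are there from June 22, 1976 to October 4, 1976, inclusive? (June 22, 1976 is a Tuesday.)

15

June 22, 1976 is a Tuesday; the first Friday on or after it is June 25, 1976 (3 days later).
From June 25, 1976 to October 4, 1976: 5 + 31 + 31 + 30 + 4 = 101 days (rest of June, July, August, September, October).
101 ÷ 7 = 14 full weeks with remainder 3, so 14 more Fridays after the first → 15.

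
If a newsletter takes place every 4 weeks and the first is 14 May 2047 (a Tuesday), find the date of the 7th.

The 7th occurrence is 6 intervals after the first: 6 × 28 = 168 days after 14 May 2047.
May has 31 days — 17 days to the end of May leaves 151.
June has 30 days (121 left).
July has 31 days (90 left).
August has 31 days (59 left).
September has 30 days (29 left).
29 days into October → 29 October 2047.

29 October 2047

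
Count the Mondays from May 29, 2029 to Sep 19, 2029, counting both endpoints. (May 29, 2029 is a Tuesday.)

May 29, 2029 is a Tuesday; the first Monday on or after it is Jun 4, 2029 (6 days later).
From Jun 4, 2029 to Sep 19, 2029: 26 + 31 + 31 + 19 = 107 days (rest of Jun, Jul, Aug, Sep).
107 ÷ 7 = 15 full weeks with remainder 2, so 15 more Mondays after the first → 16.

16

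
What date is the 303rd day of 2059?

January has 31 days (303 − 31 = 272 remain).
February has 28 days (272 − 28 = 244 remain).
March has 31 days (244 − 31 = 213 remain).
April has 30 days (213 − 30 = 183 remain).
May has 31 days (183 − 31 = 152 remain).
June has 30 days (152 − 30 = 122 remain).
July has 31 days (122 − 31 = 91 remain).
August has 31 days (91 − 31 = 60 remain).
September has 30 days (60 − 30 = 30 remain).
30 into October → October 30.

October 30, 2059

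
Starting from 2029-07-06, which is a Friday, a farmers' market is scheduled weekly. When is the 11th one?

The 11th occurrence is 10 intervals after the first: 10 × 7 = 70 days after 2029-07-06.
July has 31 days — 25 days to the end of July leaves 45.
August has 31 days (14 left).
14 days into September → 2029-09-14.

2029-09-14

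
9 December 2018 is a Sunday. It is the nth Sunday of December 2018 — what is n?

Day 9 falls in week ⌈9/7⌉ of the month.
Days 1–7 hold the 1st Sunday, 8–14 the 2nd, 15–21 the 3rd, 22–28 the 4th, 29–31 the 5th.
9 is in the range for the 2nd.

2nd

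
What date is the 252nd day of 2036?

8 September 2036

January has 31 days (252 − 31 = 221 remain).
February has 29 days (221 − 29 = 192 remain).
March has 31 days (192 − 31 = 161 remain).
April has 30 days (161 − 30 = 131 remain).
May has 31 days (131 − 31 = 100 remain).
June has 30 days (100 − 30 = 70 remain).
July has 31 days (70 − 31 = 39 remain).
August has 31 days (39 − 31 = 8 remain).
8 into September → September 8.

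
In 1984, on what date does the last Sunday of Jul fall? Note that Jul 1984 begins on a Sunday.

Jul 29, 1984

Jul 1984 begins on a Sunday, so the first Sunday is Jul 1.
Jul 1984 has 31 days. Adding weeks: 1, 8, 15, 22, 29 — the last one ≤ 31 is the 29th.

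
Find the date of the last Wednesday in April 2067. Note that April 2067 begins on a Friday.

April 2067 begins on a Friday, so the first Wednesday is April 6 (5 days later).
April 2067 has 30 days. Adding weeks: 6, 13, 20, 27 — the last one ≤ 30 is the 27th.

2067-04-27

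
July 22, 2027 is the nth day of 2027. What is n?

Days in months before July: 31 + 28 + 31 + 30 + 31 + 30 = 181.
Plus 22 days into July → day 203.

203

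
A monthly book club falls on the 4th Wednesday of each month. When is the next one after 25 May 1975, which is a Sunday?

28 May 1975

May 1975 starts on a Thursday; its first Wednesday is the 7th, so the 4th Wednesday is the 28th — 28 May 1975.
28 May 1975 is after 25 May 1975, so that is the next one.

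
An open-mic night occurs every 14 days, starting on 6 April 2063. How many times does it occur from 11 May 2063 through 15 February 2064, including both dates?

20

Occurrences land 14·i days after 6 April 2063 for i = 0, 1, 2, …
11 May 2063 is 35 days after the start; 35 ÷ 14 = 2 remainder 7; since the remainder is 7, round up to i = 3. First occurrence in the window: #4 on 18 May 2063 (3×14 = 42 days in).
15 February 2064 is 315 days after the start; 315 ÷ 14 = 22 remainder 7. Last occurrence in the window: #23 on 8 February 2064.
Occurrences #4 through #23: 20 in total.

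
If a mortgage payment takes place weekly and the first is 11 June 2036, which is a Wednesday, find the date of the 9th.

6 August 2036

The 9th occurrence is 8 intervals after the first: 8 × 7 = 56 days after 11 June 2036.
June has 30 days — 19 days to the end of June leaves 37.
July has 31 days (6 left).
6 days into August → 6 August 2036.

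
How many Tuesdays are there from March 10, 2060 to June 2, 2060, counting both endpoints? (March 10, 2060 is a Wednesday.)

March 10, 2060 is a Wednesday; the first Tuesday on or after it is March 16, 2060 (6 days later).
From March 16, 2060 to June 2, 2060: 15 + 30 + 31 + 2 = 78 days (rest of March, April, May, June).
78 ÷ 7 = 11 full weeks with remainder 1, so 11 more Tuesdays after the first → 12.

12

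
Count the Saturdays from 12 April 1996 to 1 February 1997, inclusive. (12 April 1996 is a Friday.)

43

12 April 1996 is a Friday; the first Saturday on or after it is 13 April 1996 (1 day later).
From 13 April 1996 to 1 February 1997: 17 + 31 + 30 + 31 + 31 + 30 + 31 + 30 + 31 + 31 + 1 = 294 days (rest of April, May, June, July, August, September, October, November, December, January, February).
294 ÷ 7 = 42 full weeks with remainder 0, so 42 more Saturdays after the first → 43.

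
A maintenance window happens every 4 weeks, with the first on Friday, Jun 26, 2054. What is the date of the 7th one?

Dec 11, 2054

The 7th occurrence is 6 intervals after the first: 6 × 28 = 168 days after Jun 26, 2054.
Jun has 30 days — 4 days to the end of Jun leaves 164.
Jul has 31 days (133 left).
Aug has 31 days (102 left).
Sep has 30 days (72 left).
Oct has 31 days (41 left).
Nov has 30 days (11 left).
11 days into Dec → Dec 11, 2054.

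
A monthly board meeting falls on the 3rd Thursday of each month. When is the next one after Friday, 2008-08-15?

2008-08-21

August 2008 starts on a Friday; its first Thursday is the 7th, so the 3rd Thursday is the 21st — 2008-08-21.
2008-08-21 is after 2008-08-15, so that is the next one.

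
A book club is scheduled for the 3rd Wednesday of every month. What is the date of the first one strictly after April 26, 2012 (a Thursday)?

May 16, 2012

April 2012 starts on a Sunday; its first Wednesday is the 4th, so the 3rd Wednesday is the 18th — April 18, 2012.
That is not after April 26, 2012, so look at May 2012.
May 2012 starts on a Tuesday; its first Wednesday is the 2nd, so the 3rd Wednesday is the 16th — May 16, 2012.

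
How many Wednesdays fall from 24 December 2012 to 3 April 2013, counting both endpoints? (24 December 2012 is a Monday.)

24 December 2012 is a Monday; the first Wednesday on or after it is 26 December 2012 (2 days later).
From 26 December 2012 to 3 April 2013: 5 + 31 + 28 + 31 + 3 = 98 days (rest of December, January, February, March, April).
98 ÷ 7 = 14 full weeks with remainder 0, so 14 more Wednesdays after the first → 15.

15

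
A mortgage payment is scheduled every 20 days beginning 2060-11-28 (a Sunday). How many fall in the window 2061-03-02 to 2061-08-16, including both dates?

9

Occurrences land 20·i days after 2060-11-28 for i = 0, 1, 2, …
2061-03-02 is 94 days after the start; 94 ÷ 20 = 4 remainder 14; since the remainder is 14, round up to i = 5. First occurrence in the window: #6 on 2061-03-08 (5×20 = 100 days in).
2061-08-16 is 261 days after the start; 261 ÷ 20 = 13 remainder 1. Last occurrence in the window: #14 on 2061-08-15.
Occurrences #6 through #14: 9 in total.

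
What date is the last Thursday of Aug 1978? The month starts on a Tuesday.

Aug 31, 1978

Aug 1978 begins on a Tuesday, so the first Thursday is Aug 3 (2 days later).
Aug 1978 has 31 days. Adding weeks: 3, 10, 17, 24, 31 — the last one ≤ 31 is the 31st.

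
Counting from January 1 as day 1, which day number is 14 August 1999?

Days in months before August: 31 + 28 + 31 + 30 + 31 + 30 + 31 = 212.
Plus 14 days into August → day 226.

226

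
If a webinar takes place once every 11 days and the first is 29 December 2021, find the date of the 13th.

10 May 2022

The 13th occurrence is 12 intervals after the first: 12 × 11 = 132 days after 29 December 2021.
December has 31 days — 2 days to the end of December leaves 130.
January has 31 days (99 left).
February has 28 days (71 left).
March has 31 days (40 left).
April has 30 days (10 left).
10 days into May → 10 May 2022.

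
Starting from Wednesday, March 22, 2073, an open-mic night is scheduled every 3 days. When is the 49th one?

August 13, 2073

The 49th occurrence is 48 intervals after the first: 48 × 3 = 144 days after March 22, 2073.
March has 31 days — 9 days to the end of March leaves 135.
April has 30 days (105 left).
May has 31 days (74 left).
June has 30 days (44 left).
July has 31 days (13 left).
13 days into August → August 13, 2073.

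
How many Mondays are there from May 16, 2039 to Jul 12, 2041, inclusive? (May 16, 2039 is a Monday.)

113

May 16, 2039 is a Monday; the first Monday on or after it is May 16, 2039.
From May 16, 2039 to Jul 12, 2041: 229 + 366 + 193 = 788 days (rest of 2039, 2040, to Jul 12, 2041 in 2041).
788 ÷ 7 = 112 full weeks with remainder 4, so 112 more Mondays after the first → 113.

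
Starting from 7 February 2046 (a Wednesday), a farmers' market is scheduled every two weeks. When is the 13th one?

25 July 2046

The 13th occurrence is 12 intervals after the first: 12 × 14 = 168 days after 7 February 2046.
February has 28 days — 21 days to the end of February leaves 147.
March has 31 days (116 left).
April has 30 days (86 left).
May has 31 days (55 left).
June has 30 days (25 left).
25 days into July → 25 July 2046.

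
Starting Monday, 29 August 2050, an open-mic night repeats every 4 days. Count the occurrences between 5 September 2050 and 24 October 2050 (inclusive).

Occurrences land 4·i days after 29 August 2050 for i = 0, 1, 2, …
5 September 2050 is 7 days after the start; 7 ÷ 4 = 1 remainder 3; since the remainder is 3, round up to i = 2. First occurrence in the window: #3 on 6 September 2050 (2×4 = 8 days in).
24 October 2050 is 56 days after the start; 56 ÷ 4 = 14 remainder 0. Last occurrence in the window: #15 on 24 October 2050.
Occurrences #3 through #15: 13 in total.

13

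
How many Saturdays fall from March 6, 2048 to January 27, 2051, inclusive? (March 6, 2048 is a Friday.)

March 6, 2048 is a Friday; the first Saturday on or after it is March 7, 2048 (1 day later).
From March 7, 2048 to January 27, 2051: 299 + 365 + 365 + 27 = 1056 days (rest of 2048, 2049, 2050, to January 27, 2051 in 2051).
1056 ÷ 7 = 150 full weeks with remainder 6, so 150 more Saturdays after the first → 151.

151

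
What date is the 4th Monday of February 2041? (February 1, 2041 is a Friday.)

2041-02-25

February 2041 begins on a Friday, so the first Monday is February 4 (3 days later).
The 4th Monday is 3 weeks later: 4 + 21 = 25.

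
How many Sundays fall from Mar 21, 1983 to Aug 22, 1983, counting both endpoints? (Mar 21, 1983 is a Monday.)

Mar 21, 1983 is a Monday; the first Sunday on or after it is Mar 27, 1983 (6 days later).
From Mar 27, 1983 to Aug 22, 1983: 4 + 30 + 31 + 30 + 31 + 22 = 148 days (rest of Mar, Apr, May, Jun, Jul, Aug).
148 ÷ 7 = 21 full weeks with remainder 1, so 21 more Sundays after the first → 22.

22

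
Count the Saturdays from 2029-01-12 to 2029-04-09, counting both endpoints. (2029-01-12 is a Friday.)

13

2029-01-12 is a Friday; the first Saturday on or after it is 2029-01-13 (1 day later).
From 2029-01-13 to 2029-04-09: 18 + 28 + 31 + 9 = 86 days (rest of January, February, March, April).
86 ÷ 7 = 12 full weeks with remainder 2, so 12 more Saturdays after the first → 13.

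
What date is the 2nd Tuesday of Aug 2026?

The first Tuesday of Aug 2026 is Aug 4.
The 2nd Tuesday is 1 weeks later: 4 + 7 = 11.

Aug 11, 2026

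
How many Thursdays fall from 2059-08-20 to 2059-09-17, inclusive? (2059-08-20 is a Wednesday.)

2059-08-20 is a Wednesday; the first Thursday on or after it is 2059-08-21 (1 day later).
From 2059-08-21 to 2059-09-17: 10 + 17 = 27 days (rest of August, September).
27 ÷ 7 = 3 full weeks with remainder 6, so 3 more Thursdays after the first → 4.

4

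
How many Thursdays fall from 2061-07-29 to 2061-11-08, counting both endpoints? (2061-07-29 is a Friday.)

14

2061-07-29 is a Friday; the first Thursday on or after it is 2061-08-04 (6 days later).
From 2061-08-04 to 2061-11-08: 27 + 30 + 31 + 8 = 96 days (rest of August, September, October, November).
96 ÷ 7 = 13 full weeks with remainder 5, so 13 more Thursdays after the first → 14.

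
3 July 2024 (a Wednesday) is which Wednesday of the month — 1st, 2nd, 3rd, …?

Day 3 falls in week ⌈3/7⌉ of the month.
Days 1–7 hold the 1st Wednesday, 8–14 the 2nd, 15–21 the 3rd, 22–28 the 4th, 29–31 the 5th.
3 is in the range for the 1st.

1st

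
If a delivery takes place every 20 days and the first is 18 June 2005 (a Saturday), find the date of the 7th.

16 October 2005

The 7th occurrence is 6 intervals after the first: 6 × 20 = 120 days after 18 June 2005.
June has 30 days — 12 days to the end of June leaves 108.
July has 31 days (77 left).
August has 31 days (46 left).
September has 30 days (16 left).
16 days into October → 16 October 2005.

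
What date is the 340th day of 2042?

Jan has 31 days (340 − 31 = 309 remain).
Feb has 28 days (309 − 28 = 281 remain).
Mar has 31 days (281 − 31 = 250 remain).
Apr has 30 days (250 − 30 = 220 remain).
May has 31 days (220 − 31 = 189 remain).
Jun has 30 days (189 − 30 = 159 remain).
Jul has 31 days (159 − 31 = 128 remain).
Aug has 31 days (128 − 31 = 97 remain).
Sep has 30 days (97 − 30 = 67 remain).
Oct has 31 days (67 − 31 = 36 remain).
Nov has 30 days (36 − 30 = 6 remain).
6 into Dec → Dec 6.

Dec 6, 2042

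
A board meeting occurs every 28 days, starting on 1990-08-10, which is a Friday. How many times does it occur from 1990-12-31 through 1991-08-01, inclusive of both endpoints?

Occurrences land 28·i days after 1990-08-10 for i = 0, 1, 2, …
1990-12-31 is 143 days after the start; 143 ÷ 28 = 5 remainder 3; since the remainder is 3, round up to i = 6. First occurrence in the window: #7 on 1991-01-25 (6×28 = 168 days in).
1991-08-01 is 356 days after the start; 356 ÷ 28 = 12 remainder 20. Last occurrence in the window: #13 on 1991-07-12.
Occurrences #7 through #13: 7 in total.

7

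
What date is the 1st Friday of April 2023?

April 2023 begins on a Saturday, so the first Friday is April 7 (6 days later).

April 7, 2023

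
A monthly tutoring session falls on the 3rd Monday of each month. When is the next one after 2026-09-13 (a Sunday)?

September 2026 starts on a Tuesday; its first Monday is the 7th, so the 3rd Monday is the 21st — 2026-09-21.
2026-09-21 is after 2026-09-13, so that is the next one.

2026-09-21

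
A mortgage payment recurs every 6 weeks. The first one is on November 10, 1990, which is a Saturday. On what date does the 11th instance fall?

January 4, 1992

The 11th occurrence is 10 intervals after the first: 10 × 42 = 420 days after November 10, 1990.
November has 30 days — 20 days to the end of November leaves 400.
December has 31 days (369 left).
January has 31 days (338 left).
February has 28 days (310 left).
March has 31 days (279 left).
April has 30 days (249 left).
May has 31 days (218 left).
June has 30 days (188 left).
July has 31 days (157 left).
August has 31 days (126 left).
September has 30 days (96 left).
October has 31 days (65 left).
November has 30 days (35 left).
December has 31 days (4 left).
4 days into January → January 4, 1992.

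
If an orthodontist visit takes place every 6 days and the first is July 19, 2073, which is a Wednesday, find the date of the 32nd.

January 21, 2074

The 32nd occurrence is 31 intervals after the first: 31 × 6 = 186 days after July 19, 2073.
July has 31 days — 12 days to the end of July leaves 174.
August has 31 days (143 left).
September has 30 days (113 left).
October has 31 days (82 left).
November has 30 days (52 left).
December has 31 days (21 left).
21 days into January → January 21, 2074.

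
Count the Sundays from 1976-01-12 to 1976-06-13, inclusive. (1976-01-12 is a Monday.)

22

1976-01-12 is a Monday; the first Sunday on or after it is 1976-01-18 (6 days later).
From 1976-01-18 to 1976-06-13: 13 + 29 + 31 + 30 + 31 + 13 = 147 days (rest of January, February, March, April, May, June).
147 ÷ 7 = 21 full weeks with remainder 0, so 21 more Sundays after the first → 22.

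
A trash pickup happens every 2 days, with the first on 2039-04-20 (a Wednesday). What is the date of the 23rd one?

The 23rd occurrence is 22 intervals after the first: 22 × 2 = 44 days after 2039-04-20.
April has 30 days — 10 days to the end of April leaves 34.
May has 31 days (3 left).
3 days into June → 2039-06-03.

2039-06-03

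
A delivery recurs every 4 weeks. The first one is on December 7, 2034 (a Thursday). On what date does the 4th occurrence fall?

The 4th occurrence is 3 intervals after the first: 3 × 28 = 84 days after December 7, 2034.
December has 31 days — 24 days to the end of December leaves 60.
January has 31 days (29 left).
February has 28 days (1 left).
1 day into March → March 1, 2035.

March 1, 2035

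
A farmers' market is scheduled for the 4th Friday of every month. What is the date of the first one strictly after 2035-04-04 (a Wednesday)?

2035-04-27

April 2035 starts on a Sunday; its first Friday is the 6th, so the 4th Friday is the 27th — 2035-04-27.
2035-04-27 is after 2035-04-04, so that is the next one.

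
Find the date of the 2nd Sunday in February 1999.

February 14, 1999

The first Sunday of February 1999 is February 7.
The 2nd Sunday is 1 weeks later: 7 + 7 = 14.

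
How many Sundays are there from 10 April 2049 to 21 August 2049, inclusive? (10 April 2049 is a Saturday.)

19

10 April 2049 is a Saturday; the first Sunday on or after it is 11 April 2049 (1 day later).
From 11 April 2049 to 21 August 2049: 19 + 31 + 30 + 31 + 21 = 132 days (rest of April, May, June, July, August).
132 ÷ 7 = 18 full weeks with remainder 6, so 18 more Sundays after the first → 19.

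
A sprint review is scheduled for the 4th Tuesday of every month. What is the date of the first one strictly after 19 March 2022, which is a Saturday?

22 March 2022

March 2022 starts on a Tuesday; its first Tuesday is the 1st, so the 4th Tuesday is the 22nd — 22 March 2022.
22 March 2022 is after 19 March 2022, so that is the next one.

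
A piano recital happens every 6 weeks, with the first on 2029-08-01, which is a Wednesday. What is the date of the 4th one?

The 4th occurrence is 3 intervals after the first: 3 × 42 = 126 days after 2029-08-01.
August has 31 days — 30 days to the end of August leaves 96.
September has 30 days (66 left).
October has 31 days (35 left).
November has 30 days (5 left).
5 days into December → 2029-12-05.

2029-12-05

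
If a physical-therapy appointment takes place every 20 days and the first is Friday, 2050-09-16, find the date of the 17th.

2051-08-02

The 17th occurrence is 16 intervals after the first: 16 × 20 = 320 days after 2050-09-16.
September has 30 days — 14 days to the end of September leaves 306.
October has 31 days (275 left).
November has 30 days (245 left).
December has 31 days (214 left).
January has 31 days (183 left).
February has 28 days (155 left).
March has 31 days (124 left).
April has 30 days (94 left).
May has 31 days (63 left).
June has 30 days (33 left).
July has 31 days (2 left).
2 days into August → 2051-08-02.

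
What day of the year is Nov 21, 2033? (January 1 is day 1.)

325

Days in months before Nov: 31 + 28 + 31 + 30 + 31 + 30 + 31 + 31 + 30 + 31 = 304.
Plus 21 days into Nov → day 325.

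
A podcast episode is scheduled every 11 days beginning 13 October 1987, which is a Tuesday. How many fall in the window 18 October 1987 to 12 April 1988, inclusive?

Occurrences land 11·i days after 13 October 1987 for i = 0, 1, 2, …
18 October 1987 is 5 days after the start; 5 ÷ 11 = 0 remainder 5; since the remainder is 5, round up to i = 1. First occurrence in the window: #2 on 24 October 1987 (1×11 = 11 days in).
12 April 1988 is 182 days after the start; 182 ÷ 11 = 16 remainder 6. Last occurrence in the window: #17 on 6 April 1988.
Occurrences #2 through #17: 16 in total.

16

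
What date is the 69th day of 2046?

10 March 2046

January has 31 days (69 − 31 = 38 remain).
February has 28 days (38 − 28 = 10 remain).
10 into March → March 10.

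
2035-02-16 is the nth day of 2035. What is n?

47

Days in months before February: 31 = 31.
Plus 16 days into February → day 47.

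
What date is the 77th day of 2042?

January has 31 days (77 − 31 = 46 remain).
February has 28 days (46 − 28 = 18 remain).
18 into March → March 18.

March 18, 2042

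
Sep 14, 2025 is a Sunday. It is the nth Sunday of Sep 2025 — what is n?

Day 14 falls in week ⌈14/7⌉ of the month.
Days 1–7 hold the 1st Sunday, 8–14 the 2nd, 15–21 the 3rd, 22–28 the 4th, 29–31 the 5th.
14 is in the range for the 2nd.

2nd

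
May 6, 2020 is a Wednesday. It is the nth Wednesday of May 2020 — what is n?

1st

Day 6 falls in week ⌈6/7⌉ of the month.
Days 1–7 hold the 1st Wednesday, 8–14 the 2nd, 15–21 the 3rd, 22–28 the 4th, 29–31 the 5th.
6 is in the range for the 1st.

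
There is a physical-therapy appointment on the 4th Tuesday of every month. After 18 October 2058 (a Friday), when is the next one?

22 October 2058

October 2058 starts on a Tuesday; its first Tuesday is the 1st, so the 4th Tuesday is the 22nd — 22 October 2058.
22 October 2058 is after 18 October 2058, so that is the next one.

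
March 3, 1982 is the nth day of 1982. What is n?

Days in months before March: 31 + 28 = 59.
Plus 3 days into March → day 62.

62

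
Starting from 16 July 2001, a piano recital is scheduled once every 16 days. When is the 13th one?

The 13th occurrence is 12 intervals after the first: 12 × 16 = 192 days after 16 July 2001.
July has 31 days — 15 days to the end of July leaves 177.
August has 31 days (146 left).
September has 30 days (116 left).
October has 31 days (85 left).
November has 30 days (55 left).
December has 31 days (24 left).
24 days into January → 24 January 2002.

24 January 2002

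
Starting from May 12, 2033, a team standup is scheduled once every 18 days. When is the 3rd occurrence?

June 17, 2033

The 3rd occurrence is 2 intervals after the first: 2 × 18 = 36 days after May 12, 2033.
May has 31 days — 19 days to the end of May leaves 17.
17 days into June → June 17, 2033.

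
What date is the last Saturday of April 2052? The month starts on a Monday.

April 2052 begins on a Monday, so the first Saturday is April 6 (5 days later).
April 2052 has 30 days. Adding weeks: 6, 13, 20, 27 — the last one ≤ 30 is the 27th.

27 April 2052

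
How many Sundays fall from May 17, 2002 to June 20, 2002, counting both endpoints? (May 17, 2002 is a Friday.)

5

May 17, 2002 is a Friday; the first Sunday on or after it is May 19, 2002 (2 days later).
From May 19, 2002 to June 20, 2002: 12 + 20 = 32 days (rest of May, June).
32 ÷ 7 = 4 full weeks with remainder 4, so 4 more Sundays after the first → 5.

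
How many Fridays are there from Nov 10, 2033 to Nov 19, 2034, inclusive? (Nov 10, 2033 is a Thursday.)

Nov 10, 2033 is a Thursday; the first Friday on or after it is Nov 11, 2033 (1 day later).
From Nov 11, 2033 to Nov 19, 2034: 50 + 323 = 373 days (rest of 2033, to Nov 19, 2034 in 2034).
373 ÷ 7 = 53 full weeks with remainder 2, so 53 more Fridays after the first → 54.

54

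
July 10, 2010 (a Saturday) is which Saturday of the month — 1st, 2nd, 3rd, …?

Day 10 falls in week ⌈10/7⌉ of the month.
Days 1–7 hold the 1st Saturday, 8–14 the 2nd, 15–21 the 3rd, 22–28 the 4th, 29–31 the 5th.
10 is in the range for the 2nd.

2nd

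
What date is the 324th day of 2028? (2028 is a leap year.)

November 19, 2028

January has 31 days (324 − 31 = 293 remain).
February has 29 days (293 − 29 = 264 remain).
March has 31 days (264 − 31 = 233 remain).
April has 30 days (233 − 30 = 203 remain).
May has 31 days (203 − 31 = 172 remain).
June has 30 days (172 − 30 = 142 remain).
July has 31 days (142 − 31 = 111 remain).
August has 31 days (111 − 31 = 80 remain).
September has 30 days (80 − 30 = 50 remain).
October has 31 days (50 − 31 = 19 remain).
19 into November → November 19.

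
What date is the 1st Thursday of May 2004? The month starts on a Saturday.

May 2004 begins on a Saturday, so the first Thursday is May 6 (5 days later).

2004-05-06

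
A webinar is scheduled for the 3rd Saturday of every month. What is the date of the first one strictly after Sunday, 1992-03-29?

1992-04-18

March 1992 starts on a Sunday; its first Saturday is the 7th, so the 3rd Saturday is the 21st — 1992-03-21.
That is not after 1992-03-29, so look at April 1992.
April 1992 starts on a Wednesday; its first Saturday is the 4th, so the 3rd Saturday is the 18th — 1992-04-18.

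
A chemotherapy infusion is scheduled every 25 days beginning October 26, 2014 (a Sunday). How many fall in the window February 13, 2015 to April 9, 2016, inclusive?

17

Occurrences land 25·i days after October 26, 2014 for i = 0, 1, 2, …
February 13, 2015 is 110 days after the start; 110 ÷ 25 = 4 remainder 10; since the remainder is 10, round up to i = 5. First occurrence in the window: #6 on February 28, 2015 (5×25 = 125 days in).
April 9, 2016 is 531 days after the start; 531 ÷ 25 = 21 remainder 6. Last occurrence in the window: #22 on April 3, 2016.
Occurrences #6 through #22: 17 in total.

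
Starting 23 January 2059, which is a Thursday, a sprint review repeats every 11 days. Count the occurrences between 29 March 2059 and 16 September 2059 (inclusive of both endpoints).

16

Occurrences land 11·i days after 23 January 2059 for i = 0, 1, 2, …
29 March 2059 is 65 days after the start; 65 ÷ 11 = 5 remainder 10; since the remainder is 10, round up to i = 6. First occurrence in the window: #7 on 30 March 2059 (6×11 = 66 days in).
16 September 2059 is 236 days after the start; 236 ÷ 11 = 21 remainder 5. Last occurrence in the window: #22 on 11 September 2059.
Occurrences #7 through #22: 16 in total.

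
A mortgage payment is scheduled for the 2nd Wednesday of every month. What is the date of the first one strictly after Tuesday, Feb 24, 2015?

Mar 11, 2015

Feb 2015 starts on a Sunday; its first Wednesday is the 4th, so the 2nd Wednesday is the 11th — Feb 11, 2015.
That is not after Feb 24, 2015, so look at Mar 2015.
Mar 2015 starts on a Sunday; its first Wednesday is the 4th, so the 2nd Wednesday is the 11th — Mar 11, 2015.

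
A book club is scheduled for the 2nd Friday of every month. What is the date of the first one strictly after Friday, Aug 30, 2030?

Sep 13, 2030

Aug 2030 starts on a Thursday; its first Friday is the 2nd, so the 2nd Friday is the 9th — Aug 9, 2030.
That is not after Aug 30, 2030, so look at Sep 2030.
Sep 2030 starts on a Sunday; its first Friday is the 6th, so the 2nd Friday is the 13th — Sep 13, 2030.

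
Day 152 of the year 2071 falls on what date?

1 June 2071

January has 31 days (152 − 31 = 121 remain).
February has 28 days (121 − 28 = 93 remain).
March has 31 days (93 − 31 = 62 remain).
April has 30 days (62 − 30 = 32 remain).
May has 31 days (32 − 31 = 1 remain).
1 into June → June 1.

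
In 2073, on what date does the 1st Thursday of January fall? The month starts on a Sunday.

2073-01-05

January 2073 begins on a Sunday, so the first Thursday is January 5 (4 days later).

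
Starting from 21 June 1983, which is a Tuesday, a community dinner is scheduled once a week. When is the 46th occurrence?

1 May 1984

The 46th occurrence is 45 intervals after the first: 45 × 7 = 315 days after 21 June 1983.
June has 30 days — 9 days to the end of June leaves 306.
July has 31 days (275 left).
August has 31 days (244 left).
September has 30 days (214 left).
October has 31 days (183 left).
November has 30 days (153 left).
December has 31 days (122 left).
January has 31 days (91 left).
February has 29 days (62 left).
March has 31 days (31 left).
April has 30 days (1 left).
1 day into May → 1 May 1984.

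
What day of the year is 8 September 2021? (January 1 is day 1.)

251

Days in months before September: 31 + 28 + 31 + 30 + 31 + 30 + 31 + 31 = 243.
Plus 8 days into September → day 251.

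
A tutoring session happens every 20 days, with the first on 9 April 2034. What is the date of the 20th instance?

The 20th occurrence is 19 intervals after the first: 19 × 20 = 380 days after 9 April 2034.
April has 30 days — 21 days to the end of April leaves 359.
May has 31 days (328 left).
June has 30 days (298 left).
July has 31 days (267 left).
August has 31 days (236 left).
September has 30 days (206 left).
October has 31 days (175 left).
November has 30 days (145 left).
December has 31 days (114 left).
January has 31 days (83 left).
February has 28 days (55 left).
March has 31 days (24 left).
24 days into April → 24 April 2035.

24 April 2035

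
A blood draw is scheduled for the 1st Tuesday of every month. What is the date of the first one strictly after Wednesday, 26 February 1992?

February 1992 starts on a Saturday, so its 1st Tuesday is 4 February 1992 (3 days in).
That is not after 26 February 1992, so look at March 1992.
March 1992 starts on a Sunday, so its 1st Tuesday is 3 March 1992 (2 days in).

3 March 1992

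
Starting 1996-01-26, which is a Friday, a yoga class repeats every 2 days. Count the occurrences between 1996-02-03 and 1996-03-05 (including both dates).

Occurrences land 2·i days after 1996-01-26 for i = 0, 1, 2, …
1996-02-03 is 8 days after the start; 8 ÷ 2 = 4 remainder 0. First occurrence in the window: #5 on 1996-02-03 (4×2 = 8 days in).
1996-03-05 is 39 days after the start; 39 ÷ 2 = 19 remainder 1. Last occurrence in the window: #20 on 1996-03-04.
Occurrences #5 through #20: 16 in total.

16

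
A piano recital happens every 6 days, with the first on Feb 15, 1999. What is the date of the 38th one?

Sep 25, 1999

The 38th occurrence is 37 intervals after the first: 37 × 6 = 222 days after Feb 15, 1999.
Feb has 28 days — 13 days to the end of Feb leaves 209.
Mar has 31 days (178 left).
Apr has 30 days (148 left).
May has 31 days (117 left).
Jun has 30 days (87 left).
Jul has 31 days (56 left).
Aug has 31 days (25 left).
25 days into Sep → Sep 25, 1999.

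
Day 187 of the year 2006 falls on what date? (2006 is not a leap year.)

July 6, 2006

January has 31 days (187 − 31 = 156 remain).
February has 28 days (156 − 28 = 128 remain).
March has 31 days (128 − 31 = 97 remain).
April has 30 days (97 − 30 = 67 remain).
May has 31 days (67 − 31 = 36 remain).
June has 30 days (36 − 30 = 6 remain).
6 into July → July 6.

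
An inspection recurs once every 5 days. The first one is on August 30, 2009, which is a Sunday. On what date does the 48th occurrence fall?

April 22, 2010

The 48th occurrence is 47 intervals after the first: 47 × 5 = 235 days after August 30, 2009.
August has 31 days — 1 day to the end of August leaves 234.
September has 30 days (204 left).
October has 31 days (173 left).
November has 30 days (143 left).
December has 31 days (112 left).
January has 31 days (81 left).
February has 28 days (53 left).
March has 31 days (22 left).
22 days into April → April 22, 2010.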